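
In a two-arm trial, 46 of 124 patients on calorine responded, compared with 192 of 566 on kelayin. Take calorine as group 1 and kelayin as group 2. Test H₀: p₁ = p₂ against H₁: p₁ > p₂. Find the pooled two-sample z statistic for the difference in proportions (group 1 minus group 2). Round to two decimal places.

z = 0.67

p̂₁ = 46/124 ≈ 0.37097, p̂₂ = 192/566 ≈ 0.33922.
Pooled p̂ = (46+192)/(124+566) = 238/690 = 0.34493.
SE = √(0.225953 × 0.0098313) = 0.04713.
z = (0.37097 − 0.33922)/0.04713 = 0.03175/0.04713 = 0.67.
p-value = P(Z > 0.674) ≈ 0.2503.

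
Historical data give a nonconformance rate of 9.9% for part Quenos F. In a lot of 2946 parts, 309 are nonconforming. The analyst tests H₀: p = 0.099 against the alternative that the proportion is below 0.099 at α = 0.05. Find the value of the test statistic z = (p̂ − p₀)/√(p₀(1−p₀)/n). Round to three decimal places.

p̂ = 309/2946 ≈ 0.104888.
Standard error under H₀: √(0.099×0.901/2946) = 0.005503.
z = (0.104888 − 0.099)/0.005503 = 0.005888/0.005503 = 1.070.
p-value = P(Z < 1.070) ≈ 0.8577. With α = 0.05, fail to reject H₀.

z = 1.070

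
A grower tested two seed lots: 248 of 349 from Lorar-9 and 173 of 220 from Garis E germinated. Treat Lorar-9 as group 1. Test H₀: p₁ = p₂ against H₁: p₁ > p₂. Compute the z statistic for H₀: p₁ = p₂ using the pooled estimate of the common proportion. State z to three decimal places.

z = -2.006

p̂₁ = 248/349 = 0.71060, p̂₂ = 173/220 = 0.78636.
Pooled p̂ = (248+173)/(349+220) = 421/569 = 0.73989.
SE = √(p̂(1−p̂)(1/n₁+1/n₂)) = √(0.73989·0.26011·0.00741078) = √(0.00142621) = 0.03777.
z = (0.71060 − 0.78636)/0.03777 = -0.07576/0.03777 = -2.006.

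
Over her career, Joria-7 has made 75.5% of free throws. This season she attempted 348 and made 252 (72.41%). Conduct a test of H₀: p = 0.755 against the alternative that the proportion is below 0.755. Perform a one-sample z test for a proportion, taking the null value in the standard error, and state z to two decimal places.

p̂ = 252/348 = 0.7241.
Standard error under H₀: √(0.755×0.245/348) = 0.0231.
z = (0.7241 − 0.755)/0.0231 = -0.0309/0.0231 = -1.34.

z = -1.34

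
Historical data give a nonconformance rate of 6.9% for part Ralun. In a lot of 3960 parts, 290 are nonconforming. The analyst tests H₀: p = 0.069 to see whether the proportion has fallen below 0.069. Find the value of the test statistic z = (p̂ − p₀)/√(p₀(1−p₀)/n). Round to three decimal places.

z = 1.051

p̂ = 290/3960 ≈ 0.073232.
SE = √(p₀(1−p₀)/n) = √(0.064239/3960) = 0.004028.
z = (0.073232 − 0.069)/0.004028 = 0.004232/0.004028 = 1.051.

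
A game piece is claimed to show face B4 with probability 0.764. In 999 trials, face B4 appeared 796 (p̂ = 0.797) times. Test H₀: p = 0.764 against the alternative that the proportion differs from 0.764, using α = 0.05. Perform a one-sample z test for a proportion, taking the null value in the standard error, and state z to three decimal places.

z = 2.441

p̂ = 796/999 ≈ 0.796797.
Standard error under H₀: √(0.764×0.236/999) = 0.013434.
z = (0.796797 − 0.764)/0.013434 = 0.032797/0.013434 = 2.441.
Two-sided p-value ≈ 2·Φ(−2.441) = 0.0146; since p < α = 0.05, reject H₀.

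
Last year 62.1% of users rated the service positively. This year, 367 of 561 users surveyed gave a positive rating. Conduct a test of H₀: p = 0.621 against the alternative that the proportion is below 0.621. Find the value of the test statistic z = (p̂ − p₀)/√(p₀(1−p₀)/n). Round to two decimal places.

p̂ = 367/561 = 0.6542.
Under H₀, SE = √(0.621·0.379/561) = √(0.000419535) = 0.0205.
z = (0.6542 − 0.621)/0.0205 = 0.0332/0.0205 = 1.62.
p-value = P(Z < 1.620) ≈ 0.9474.

z = 1.62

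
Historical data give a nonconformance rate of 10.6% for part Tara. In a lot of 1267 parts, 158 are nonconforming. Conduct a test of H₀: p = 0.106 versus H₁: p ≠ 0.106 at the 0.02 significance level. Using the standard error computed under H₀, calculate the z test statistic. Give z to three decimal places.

p̂ = 158/1267 = 0.124704.
SE = √(p₀(1−p₀)/n) = √(0.094764/1267) = 0.008648.
z = (0.124704 − 0.106)/0.008648 = 0.018704/0.008648 = 2.163.
p-value = 2·P(Z > 2.163) ≈ 0.0306. With α = 0.02, fail to reject H₀.

z = 2.163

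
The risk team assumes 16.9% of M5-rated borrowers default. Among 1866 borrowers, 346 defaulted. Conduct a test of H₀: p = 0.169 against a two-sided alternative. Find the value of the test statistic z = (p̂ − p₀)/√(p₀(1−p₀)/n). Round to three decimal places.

p̂ = 346/1866 ≈ 0.185423.
Under H₀, SE = √(0.169·0.831/1866) = √(7.52621e-05) = 0.008675.
z = (0.185423 − 0.169)/0.008675 = 0.016423/0.008675 = 1.893.
p-value = 2·P(Z > 1.893) ≈ 0.0583.

z = 1.893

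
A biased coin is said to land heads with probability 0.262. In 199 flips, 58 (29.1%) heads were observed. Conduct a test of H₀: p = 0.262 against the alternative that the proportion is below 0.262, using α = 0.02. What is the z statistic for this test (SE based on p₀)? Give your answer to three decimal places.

z = 0.945

p̂ = 58/199 ≈ 0.29146.
SE = √(p₀(1−p₀)/n) = √(0.19336/199) = 0.03117.
z = (0.29146 − 0.262)/0.03117 = 0.02946/0.03117 = 0.945.
p-value = P(Z < 0.945) ≈ 0.8277, so at α = 0.02 we fail to reject H₀.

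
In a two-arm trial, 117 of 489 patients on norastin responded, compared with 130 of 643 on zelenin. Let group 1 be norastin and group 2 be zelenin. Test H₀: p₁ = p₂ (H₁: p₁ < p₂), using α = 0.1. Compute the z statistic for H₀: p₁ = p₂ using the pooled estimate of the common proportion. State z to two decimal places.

p̂₁ = 117/489 = 0.2393, p̂₂ = 130/643 = 0.2022.
Pooled p̂ = (117+130)/(489+643) = 247/1132 = 0.2182.
SE = √(p̂(1−p̂)(1/n₁+1/n₂)) = √(0.2182·0.7818·0.0036002) = √(0.000614149) = 0.0248.
z = (0.2393 − 0.2022)/0.0248 = 0.0371/0.0248 = 1.50.
p-value = P(Z < 1.497) ≈ 0.9327. With α = 0.1, fail to reject H₀.

z = 1.50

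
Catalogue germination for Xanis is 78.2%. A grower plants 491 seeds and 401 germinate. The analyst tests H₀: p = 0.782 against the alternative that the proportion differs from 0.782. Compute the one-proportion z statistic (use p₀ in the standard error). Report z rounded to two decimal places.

z = 1.86

p̂ = 401/491 ≈ 0.81670.
Under H₀, SE = √(0.782·0.218/491) = √(0.000347202) = 0.01863.
z = (0.81670 − 0.782)/0.01863 = 0.03470/0.01863 = 1.86.
p-value = 2·P(Z > 1.862) ≈ 0.0626.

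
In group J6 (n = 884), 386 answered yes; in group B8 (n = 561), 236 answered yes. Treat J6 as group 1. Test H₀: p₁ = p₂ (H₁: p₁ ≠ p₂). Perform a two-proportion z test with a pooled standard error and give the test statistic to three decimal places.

z = 0.598

p̂₁ = 386/884 ≈ 0.436652, p̂₂ = 236/561 ≈ 0.420677.
Pooled p̂ = (386+236)/(884+561) = 622/1445 = 0.430450.
SE = √(0.245163 × 0.00291375) = 0.026727.
z = (0.436652 − 0.420677)/0.026727 = 0.015975/0.026727 = 0.598.
Two-sided p-value ≈ 2·Φ(−0.598) = 0.5501.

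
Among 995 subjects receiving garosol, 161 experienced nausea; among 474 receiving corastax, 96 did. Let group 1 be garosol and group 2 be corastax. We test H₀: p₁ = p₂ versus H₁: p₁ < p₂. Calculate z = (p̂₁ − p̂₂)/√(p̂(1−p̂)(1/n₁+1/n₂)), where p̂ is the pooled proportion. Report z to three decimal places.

z = -1.921

p̂₁ = 161/995 ≈ 0.16181, p̂₂ = 96/474 ≈ 0.20253.
Pooled p̂ = (161+96)/(995+474) = 257/1469 = 0.17495.
SE = √(0.144342 × 0.00311473) = 0.02120.
z = (0.16181 − 0.20253)/0.02120 = -0.04072/0.02120 = -1.921.
p-value = P(Z < -1.921) ≈ 0.0274.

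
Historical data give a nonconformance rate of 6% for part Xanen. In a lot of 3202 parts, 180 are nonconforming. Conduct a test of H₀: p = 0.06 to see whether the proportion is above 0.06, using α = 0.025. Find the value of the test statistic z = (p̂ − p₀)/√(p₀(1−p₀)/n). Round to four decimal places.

z = -0.9019

p̂ = 180/3202 ≈ 0.0562149.
Under H₀, SE = √(0.06·0.94/3202) = √(1.7614e-05) = 0.0041969.
z = (0.0562149 − 0.06)/0.0041969 = -0.0037851/0.0041969 = -0.9019.
p-value = P(Z > -0.902) ≈ 0.8164, so at α = 0.025 we fail to reject H₀.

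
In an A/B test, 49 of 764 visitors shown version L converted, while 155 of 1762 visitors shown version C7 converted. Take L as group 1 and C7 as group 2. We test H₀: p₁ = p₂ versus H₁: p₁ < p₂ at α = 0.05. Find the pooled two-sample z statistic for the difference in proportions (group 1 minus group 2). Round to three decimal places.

z = -2.019

p̂₁ = 49/764 = 0.06414, p̂₂ = 155/1762 = 0.08797.
Pooled p̂ = (49+155)/(764+1762) = 204/2526 = 0.08076.
SE = √(0.0742379 × 0.00187644) = 0.01180.
z = (0.06414 − 0.08797)/0.01180 = -0.02383/0.01180 = -2.019.
p-value = P(Z < -2.019) ≈ 0.0217, so at α = 0.05 we reject H₀.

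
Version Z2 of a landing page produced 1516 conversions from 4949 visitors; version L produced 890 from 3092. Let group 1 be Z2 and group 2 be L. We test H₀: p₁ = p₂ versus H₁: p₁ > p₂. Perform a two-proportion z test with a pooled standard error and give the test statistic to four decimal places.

p̂₁ = 1516/4949 = 0.306325, p̂₂ = 890/3092 = 0.287840.
Pooled p̂ = (1516+890)/(4949+3092) = 2406/8041 = 0.299217.
SE = √(p̂(1−p̂)(1/n₁+1/n₂)) = √(0.299217·0.700783·0.000525476) = √(0.000110185) = 0.010497.
z = (0.306325 − 0.287840)/0.010497 = 0.018485/0.010497 = 1.7610.
p-value = P(Z > 1.761) ≈ 0.0391.

z = 1.7610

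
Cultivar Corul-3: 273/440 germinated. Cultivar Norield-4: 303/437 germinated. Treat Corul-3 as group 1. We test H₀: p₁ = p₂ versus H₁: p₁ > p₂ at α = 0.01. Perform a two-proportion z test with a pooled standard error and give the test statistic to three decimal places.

z = -2.274

p̂₁ = 273/440 = 0.62045, p̂₂ = 303/437 = 0.69336.
Pooled p̂ = (273+303)/(440+437) = 576/877 = 0.65678.
SE = √(p̂(1−p̂)(1/n₁+1/n₂)) = √(0.65678·0.34322·0.00456106) = √(0.00102815) = 0.03206.
z = (0.62045 − 0.69336)/0.03206 = -0.07291/0.03206 = -2.274.
p-value = P(Z > -2.274) ≈ 0.9885. With α = 0.01, fail to reject H₀.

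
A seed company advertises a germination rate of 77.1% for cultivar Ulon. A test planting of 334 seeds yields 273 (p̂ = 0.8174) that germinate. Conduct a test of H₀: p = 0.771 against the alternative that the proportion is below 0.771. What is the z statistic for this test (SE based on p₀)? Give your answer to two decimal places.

p̂ = 273/334 ≈ 0.8174.
SE = √(p₀(1−p₀)/n) = √(0.17656/334) = 0.0230.
z = (0.8174 − 0.771)/0.0230 = 0.0464/0.0230 = 2.02.
p-value = P(Z < 2.017) ≈ 0.9781.

z = 2.02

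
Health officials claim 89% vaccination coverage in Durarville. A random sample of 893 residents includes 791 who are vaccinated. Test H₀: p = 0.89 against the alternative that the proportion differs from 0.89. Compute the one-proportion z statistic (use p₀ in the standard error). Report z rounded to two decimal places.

p̂ = 791/893 = 0.8858.
Under H₀, SE = √(0.89·0.11/893) = √(0.00010963) = 0.0105.
z = (0.8858 − 0.89)/0.0105 = -0.0042/0.0105 = -0.40.
Two-sided p-value ≈ 2·Φ(−0.403) = 0.6868.

z = -0.40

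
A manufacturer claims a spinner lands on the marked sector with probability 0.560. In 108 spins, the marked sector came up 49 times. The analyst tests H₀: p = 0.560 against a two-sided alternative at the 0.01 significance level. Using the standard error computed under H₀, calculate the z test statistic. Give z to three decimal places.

z = -2.225

p̂ = 49/108 = 0.453704.
Standard error under H₀: √(0.56×0.44/108) = 0.047765.
z = (0.453704 − 0.56)/0.047765 = -0.106296/0.047765 = -2.225.
p-value = 2·P(Z > 2.225) ≈ 0.0261, so at α = 0.01 we fail to reject H₀.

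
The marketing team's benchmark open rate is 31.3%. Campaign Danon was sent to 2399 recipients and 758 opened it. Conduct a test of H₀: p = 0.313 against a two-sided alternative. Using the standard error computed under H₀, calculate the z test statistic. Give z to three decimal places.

z = 0.313

p̂ = 758/2399 ≈ 0.31596.
Under H₀, SE = √(0.313·0.687/2399) = √(8.96336e-05) = 0.00947.
z = (0.31596 − 0.313)/0.00947 = 0.00296/0.00947 = 0.313.
p-value = 2·P(Z > 0.313) ≈ 0.7541.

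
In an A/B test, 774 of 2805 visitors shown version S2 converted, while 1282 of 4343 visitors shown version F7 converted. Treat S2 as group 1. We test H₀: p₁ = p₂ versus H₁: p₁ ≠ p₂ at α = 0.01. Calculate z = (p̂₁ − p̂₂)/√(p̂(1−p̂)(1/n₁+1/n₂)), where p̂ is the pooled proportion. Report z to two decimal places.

z = -1.76

p̂₁ = 774/2805 = 0.27594, p̂₂ = 1282/4343 = 0.29519.
Pooled p̂ = (774+1282)/(2805+4343) = 2056/7148 = 0.28763.
SE = √(0.2049 × 0.000586762) = 0.01096.
z = (0.27594 − 0.29519)/0.01096 = -0.01925/0.01096 = -1.76.
Two-sided p-value ≈ 2·Φ(−1.756) = 0.0791, so at α = 0.01 we fail to reject H₀.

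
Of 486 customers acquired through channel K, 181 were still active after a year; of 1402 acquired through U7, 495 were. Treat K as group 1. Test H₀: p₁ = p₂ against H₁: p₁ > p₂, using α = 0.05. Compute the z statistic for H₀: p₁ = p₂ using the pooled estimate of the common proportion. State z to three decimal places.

p̂₁ = 181/486 ≈ 0.37243, p̂₂ = 495/1402 ≈ 0.35307.
Pooled p̂ = (181+495)/(486+1402) = 676/1888 = 0.35805.
SE = √(p̂(1−p̂)(1/n₁+1/n₂)) = √(0.35805·0.64195·0.00277088) = √(0.000636888) = 0.02524.
z = (0.37243 − 0.35307)/0.02524 = 0.01936/0.02524 = 0.767.
p-value = P(Z > 0.767) ≈ 0.2215, so at α = 0.05 we fail to reject H₀.

z = 0.767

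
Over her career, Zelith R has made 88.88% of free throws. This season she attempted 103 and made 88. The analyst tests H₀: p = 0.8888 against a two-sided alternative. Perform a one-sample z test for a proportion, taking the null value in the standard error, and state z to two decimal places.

z = -1.11

p̂ = 88/103 = 0.8544.
Under H₀, SE = √(0.8888·0.1112/103) = √(0.000959559) = 0.0310.
z = (0.8544 − 0.8888)/0.0310 = -0.0344/0.0310 = -1.11.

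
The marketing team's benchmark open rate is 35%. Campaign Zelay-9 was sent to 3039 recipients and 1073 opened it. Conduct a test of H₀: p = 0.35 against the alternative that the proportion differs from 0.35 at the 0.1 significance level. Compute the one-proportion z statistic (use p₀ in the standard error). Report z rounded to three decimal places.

p̂ = 1073/3039 ≈ 0.35308.
Under H₀, SE = √(0.35·0.65/3039) = √(7.48602e-05) = 0.00865.
z = (0.35308 − 0.35)/0.00865 = 0.00308/0.00865 = 0.356.
Two-sided p-value ≈ 2·Φ(−0.356) = 0.7221. With α = 0.1, fail to reject H₀.

z = 0.356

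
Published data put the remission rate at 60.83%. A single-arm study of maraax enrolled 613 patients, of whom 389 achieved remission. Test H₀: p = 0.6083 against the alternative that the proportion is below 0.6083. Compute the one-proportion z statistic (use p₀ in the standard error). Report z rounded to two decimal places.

p̂ = 389/613 ≈ 0.63458.
Standard error under H₀: √(0.6083×0.3917/613) = 0.01972.
z = (0.63458 − 0.6083)/0.01972 = 0.02628/0.01972 = 1.33.

z = 1.33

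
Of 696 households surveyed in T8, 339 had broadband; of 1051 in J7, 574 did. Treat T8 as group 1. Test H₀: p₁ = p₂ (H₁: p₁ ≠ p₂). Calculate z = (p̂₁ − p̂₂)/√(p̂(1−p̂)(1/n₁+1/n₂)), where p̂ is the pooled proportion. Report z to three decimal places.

p̂₁ = 339/696 = 0.48707, p̂₂ = 574/1051 = 0.54615.
Pooled p̂ = (339+574)/(696+1051) = 913/1747 = 0.52261.
SE = √(0.249489 × 0.00238826) = 0.02441.
z = (0.48707 − 0.54615)/0.02441 = -0.05908/0.02441 = -2.420.

z = -2.420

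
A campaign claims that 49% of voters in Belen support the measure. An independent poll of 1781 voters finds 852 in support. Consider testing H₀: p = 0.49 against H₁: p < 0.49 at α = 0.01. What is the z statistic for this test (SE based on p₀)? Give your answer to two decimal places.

p̂ = 852/1781 ≈ 0.4784.
Under H₀, SE = √(0.49·0.51/1781) = √(0.000140314) = 0.0118.
z = (0.4784 − 0.49)/0.0118 = -0.0116/0.0118 = -0.98.
p-value = P(Z < -0.981) ≈ 0.1634, so at α = 0.01 we fail to reject H₀.

z = -0.98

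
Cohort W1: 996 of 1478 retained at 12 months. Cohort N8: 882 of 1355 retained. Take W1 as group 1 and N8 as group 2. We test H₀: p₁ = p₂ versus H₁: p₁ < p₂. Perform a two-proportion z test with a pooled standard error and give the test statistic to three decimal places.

p̂₁ = 996/1478 = 0.67388, p̂₂ = 882/1355 = 0.65092.
Pooled p̂ = (996+882)/(1478+1355) = 1878/2833 = 0.66290.
SE = √(p̂(1−p̂)(1/n₁+1/n₂)) = √(0.66290·0.33710·0.0014146) = √(0.00031611) = 0.01778.
z = (0.67388 − 0.65092)/0.01778 = 0.02296/0.01778 = 1.291.
p-value = P(Z < 1.291) ≈ 0.9017.

z = 1.291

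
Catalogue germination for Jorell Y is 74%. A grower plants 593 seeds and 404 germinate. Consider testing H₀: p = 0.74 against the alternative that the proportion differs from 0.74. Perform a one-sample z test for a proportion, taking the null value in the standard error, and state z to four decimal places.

p̂ = 404/593 ≈ 0.6812816.
Under H₀, SE = √(0.74·0.26/593) = √(0.000324452) = 0.0180125.
z = (0.6812816 − 0.74)/0.0180125 = -0.0587184/0.0180125 = -3.2599.

z = -3.2599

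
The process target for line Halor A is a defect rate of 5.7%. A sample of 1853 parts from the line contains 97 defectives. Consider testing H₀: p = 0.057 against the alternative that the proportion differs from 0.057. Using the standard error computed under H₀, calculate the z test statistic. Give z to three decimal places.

z = -0.864

p̂ = 97/1853 = 0.052348.
Under H₀, SE = √(0.057·0.943/1853) = √(2.90076e-05) = 0.005386.
z = (0.052348 − 0.057)/0.005386 = -0.004652/0.005386 = -0.864.
Two-sided p-value ≈ 2·Φ(−0.864) = 0.3877.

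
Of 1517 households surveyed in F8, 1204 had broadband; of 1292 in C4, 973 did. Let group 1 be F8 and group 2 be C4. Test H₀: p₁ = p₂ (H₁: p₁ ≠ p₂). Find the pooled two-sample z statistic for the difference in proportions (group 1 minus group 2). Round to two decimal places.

z = 2.57

p̂₁ = 1204/1517 = 0.7937, p̂₂ = 973/1292 = 0.7531.
Pooled p̂ = (1204+973)/(1517+1292) = 2177/2809 = 0.7750.
SE = √(0.17437 × 0.00143319) = 0.0158.
z = (0.7937 − 0.7531)/0.0158 = 0.0406/0.0158 = 2.57.
Two-sided p-value ≈ 2·Φ(−2.567) = 0.0103.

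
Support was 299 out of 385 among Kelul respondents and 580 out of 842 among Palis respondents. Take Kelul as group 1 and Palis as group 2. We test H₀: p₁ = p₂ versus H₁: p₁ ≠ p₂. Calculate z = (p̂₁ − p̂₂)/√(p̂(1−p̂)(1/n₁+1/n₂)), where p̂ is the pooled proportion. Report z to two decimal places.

z = 3.17

p̂₁ = 299/385 ≈ 0.7766, p̂₂ = 580/842 ≈ 0.6888.
Pooled p̂ = (299+580)/(385+842) = 879/1227 = 0.7164.
SE = √(p̂(1−p̂)(1/n₁+1/n₂)) = √(0.7164·0.2836·0.00378505) = √(0.000769043) = 0.0277.
z = (0.7766 − 0.6888)/0.0277 = 0.0878/0.0277 = 3.17.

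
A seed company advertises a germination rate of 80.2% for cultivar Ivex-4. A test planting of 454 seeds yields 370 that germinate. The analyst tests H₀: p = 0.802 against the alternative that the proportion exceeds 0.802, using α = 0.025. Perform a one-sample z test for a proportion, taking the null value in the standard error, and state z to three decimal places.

p̂ = 370/454 = 0.81498.
Under H₀, SE = √(0.802·0.198/454) = √(0.000349771) = 0.01870.
z = (0.81498 − 0.802)/0.01870 = 0.01298/0.01870 = 0.694.
p-value = P(Z > 0.694) ≈ 0.2439, so at α = 0.025 we fail to reject H₀.

z = 0.694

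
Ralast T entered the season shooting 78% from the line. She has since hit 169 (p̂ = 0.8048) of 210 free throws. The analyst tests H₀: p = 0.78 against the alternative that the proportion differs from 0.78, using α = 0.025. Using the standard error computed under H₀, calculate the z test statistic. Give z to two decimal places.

p̂ = 169/210 ≈ 0.8048.
Standard error under H₀: √(0.78×0.22/210) = 0.0286.
z = (0.8048 − 0.78)/0.0286 = 0.0248/0.0286 = 0.87.
p-value = 2·P(Z > 0.866) ≈ 0.3864, so at α = 0.025 we fail to reject H₀.

z = 0.87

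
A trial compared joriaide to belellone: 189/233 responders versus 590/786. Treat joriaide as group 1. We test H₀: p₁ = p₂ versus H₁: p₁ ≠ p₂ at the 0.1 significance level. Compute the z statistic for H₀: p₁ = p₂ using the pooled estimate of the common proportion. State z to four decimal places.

p̂₁ = 189/233 = 0.811159, p̂₂ = 590/786 = 0.750636.
Pooled p̂ = (189+590)/(233+786) = 779/1019 = 0.764475.
SE = √(p̂(1−p̂)(1/n₁+1/n₂)) = √(0.764475·0.235525·0.00556411) = √(0.00100183) = 0.031652.
z = (0.811159 − 0.750636)/0.031652 = 0.060523/0.031652 = 1.9121.
Two-sided p-value ≈ 2·Φ(−1.912) = 0.0559, so at α = 0.1 we reject H₀.

z = 1.9121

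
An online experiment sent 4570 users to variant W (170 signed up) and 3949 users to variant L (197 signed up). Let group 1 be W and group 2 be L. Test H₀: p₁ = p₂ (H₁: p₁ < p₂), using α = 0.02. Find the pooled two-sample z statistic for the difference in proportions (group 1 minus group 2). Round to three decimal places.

z = -2.876

p̂₁ = 170/4570 = 0.037199, p̂₂ = 197/3949 = 0.049886.
Pooled p̂ = (170+197)/(4570+3949) = 367/8519 = 0.043080.
SE = √(0.0412243 × 0.000472047) = 0.004411.
z = (0.037199 − 0.049886)/0.004411 = -0.012687/0.004411 = -2.876.
p-value = P(Z < -2.876) ≈ 0.0020, so at α = 0.02 we reject H₀.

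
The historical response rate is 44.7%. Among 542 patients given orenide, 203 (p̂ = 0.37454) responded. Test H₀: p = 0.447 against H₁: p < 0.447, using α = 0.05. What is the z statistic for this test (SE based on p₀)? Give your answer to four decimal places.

p̂ = 203/542 ≈ 0.374539.
SE = √(p₀(1−p₀)/n) = √(0.24719/542) = 0.021356.
z = (0.374539 − 0.447)/0.021356 = -0.072461/0.021356 = -3.3930.
p-value = P(Z < -3.393) ≈ 0.0003. With α = 0.05, reject H₀.

z = -3.3930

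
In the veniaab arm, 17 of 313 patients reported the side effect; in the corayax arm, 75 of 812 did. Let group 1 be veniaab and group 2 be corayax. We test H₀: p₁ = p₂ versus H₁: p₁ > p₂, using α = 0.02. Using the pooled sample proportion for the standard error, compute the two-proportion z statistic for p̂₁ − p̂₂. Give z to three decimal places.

z = -2.087

p̂₁ = 17/313 ≈ 0.05431, p̂₂ = 75/812 ≈ 0.09236.
Pooled p̂ = (17+75)/(313+812) = 92/1125 = 0.08178.
SE = √(p̂(1−p̂)(1/n₁+1/n₂)) = √(0.08178·0.91822·0.00442642) = √(0.00033238) = 0.01823.
z = (0.05431 − 0.09236)/0.01823 = -0.03805/0.01823 = -2.087.
p-value = P(Z > -2.087) ≈ 0.9816; since p > α = 0.02, fail to reject H₀.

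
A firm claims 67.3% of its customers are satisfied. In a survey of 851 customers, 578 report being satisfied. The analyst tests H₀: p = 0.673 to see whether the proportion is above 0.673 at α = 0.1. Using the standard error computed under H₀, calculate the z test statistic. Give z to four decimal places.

z = 0.3856

p̂ = 578/851 ≈ 0.679201.
SE = √(p₀(1−p₀)/n) = √(0.22007/851) = 0.016081.
z = (0.679201 − 0.673)/0.016081 = 0.006201/0.016081 = 0.3856.
p-value = P(Z > 0.386) ≈ 0.3499; since p > α = 0.1, fail to reject H₀.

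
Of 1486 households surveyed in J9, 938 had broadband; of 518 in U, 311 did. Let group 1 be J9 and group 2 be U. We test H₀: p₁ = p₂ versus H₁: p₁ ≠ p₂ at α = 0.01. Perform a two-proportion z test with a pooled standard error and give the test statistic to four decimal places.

p̂₁ = 938/1486 ≈ 0.631225, p̂₂ = 311/518 ≈ 0.600386.
Pooled p̂ = (938+311)/(1486+518) = 1249/2004 = 0.623253.
SE = √(0.234809 × 0.00260345) = 0.024725.
z = (0.631225 − 0.600386)/0.024725 = 0.030839/0.024725 = 1.2473.
p-value = 2·P(Z > 1.247) ≈ 0.2123, so at α = 0.01 we fail to reject H₀.

z = 1.2473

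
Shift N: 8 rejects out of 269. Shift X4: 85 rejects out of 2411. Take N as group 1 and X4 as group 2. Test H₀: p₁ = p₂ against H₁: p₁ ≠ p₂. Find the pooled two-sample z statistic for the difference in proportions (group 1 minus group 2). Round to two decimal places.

p̂₁ = 8/269 = 0.0297, p̂₂ = 85/2411 = 0.0353.
Pooled p̂ = (8+85)/(269+2411) = 93/2680 = 0.0347.
SE = √(p̂(1−p̂)(1/n₁+1/n₂)) = √(0.0347·0.9653·0.00413224) = √(0.000138419) = 0.0118.
z = (0.0297 − 0.0353)/0.0118 = -0.0056/0.0118 = -0.47.

z = -0.47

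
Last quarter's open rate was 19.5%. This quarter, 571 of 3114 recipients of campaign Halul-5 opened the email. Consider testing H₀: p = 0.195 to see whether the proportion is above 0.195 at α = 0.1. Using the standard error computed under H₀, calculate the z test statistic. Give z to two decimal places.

z = -1.64

p̂ = 571/3114 ≈ 0.18337.
Under H₀, SE = √(0.195·0.805/3114) = √(5.04094e-05) = 0.00710.
z = (0.18337 − 0.195)/0.00710 = -0.01163/0.00710 = -1.64.
p-value = P(Z > -1.639) ≈ 0.9494. With α = 0.1, fail to reject H₀.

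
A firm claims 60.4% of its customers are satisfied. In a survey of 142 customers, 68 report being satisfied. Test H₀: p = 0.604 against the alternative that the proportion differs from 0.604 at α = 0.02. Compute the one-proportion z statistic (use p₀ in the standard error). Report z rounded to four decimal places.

p̂ = 68/142 ≈ 0.478873.
SE = √(p₀(1−p₀)/n) = √(0.23918/142) = 0.041041.
z = (0.478873 − 0.604)/0.041041 = -0.125127/0.041041 = -3.0488.
p-value = 2·P(Z > 3.049) ≈ 0.0023; since p < α = 0.02, reject H₀.

z = -3.0488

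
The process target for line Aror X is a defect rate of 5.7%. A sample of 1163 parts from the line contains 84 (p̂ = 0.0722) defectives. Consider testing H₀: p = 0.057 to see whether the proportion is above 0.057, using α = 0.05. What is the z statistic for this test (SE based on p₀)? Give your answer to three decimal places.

p̂ = 84/1163 ≈ 0.07223.
Standard error under H₀: √(0.057×0.943/1163) = 0.00680.
z = (0.07223 − 0.057)/0.00680 = 0.01523/0.00680 = 2.240.
p-value = P(Z > 2.240) ≈ 0.0126, so at α = 0.05 we reject H₀.

z = 2.240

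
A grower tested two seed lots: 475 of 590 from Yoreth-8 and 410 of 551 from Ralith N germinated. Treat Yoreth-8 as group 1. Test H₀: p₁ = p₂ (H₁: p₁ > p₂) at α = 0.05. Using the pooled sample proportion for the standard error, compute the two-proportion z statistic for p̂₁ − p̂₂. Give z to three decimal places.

z = 2.468

p̂₁ = 475/590 ≈ 0.80508, p̂₂ = 410/551 ≈ 0.74410.
Pooled p̂ = (475+410)/(590+551) = 885/1141 = 0.77564.
SE = √(p̂(1−p̂)(1/n₁+1/n₂)) = √(0.77564·0.22436·0.0035098) = √(0.000610793) = 0.02471.
z = (0.80508 − 0.74410)/0.02471 = 0.06098/0.02471 = 2.468.
p-value = P(Z > 2.468) ≈ 0.0068. With α = 0.05, reject H₀.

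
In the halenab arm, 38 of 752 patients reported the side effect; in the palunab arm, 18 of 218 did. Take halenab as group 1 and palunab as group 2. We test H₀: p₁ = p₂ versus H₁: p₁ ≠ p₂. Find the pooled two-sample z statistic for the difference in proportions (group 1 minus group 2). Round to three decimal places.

z = -1.786

p̂₁ = 38/752 ≈ 0.05053, p̂₂ = 18/218 ≈ 0.08257.
Pooled p̂ = (38+18)/(752+218) = 56/970 = 0.05773.
SE = √(0.054399 × 0.00591694) = 0.01794.
z = (0.05053 − 0.08257)/0.01794 = -0.03204/0.01794 = -1.786.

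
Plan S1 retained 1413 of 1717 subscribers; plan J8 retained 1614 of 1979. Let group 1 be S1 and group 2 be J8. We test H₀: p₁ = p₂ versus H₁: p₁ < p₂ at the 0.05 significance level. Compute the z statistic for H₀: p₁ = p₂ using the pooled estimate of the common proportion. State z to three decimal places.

z = 0.581

p̂₁ = 1413/1717 = 0.8229470, p̂₂ = 1614/1979 = 0.8155634.
Pooled p̂ = (1413+1614)/(1717+1979) = 3027/3696 = 0.8189935.
SE = √(p̂(1−p̂)(1/n₁+1/n₂)) = √(0.8189935·0.1810065·0.00108772) = √(0.000161247) = 0.0126983.
z = (0.8229470 − 0.8155634)/0.0126983 = 0.0073836/0.0126983 = 0.581.
p-value = P(Z < 0.581) ≈ 0.7195. With α = 0.05, fail to reject H₀.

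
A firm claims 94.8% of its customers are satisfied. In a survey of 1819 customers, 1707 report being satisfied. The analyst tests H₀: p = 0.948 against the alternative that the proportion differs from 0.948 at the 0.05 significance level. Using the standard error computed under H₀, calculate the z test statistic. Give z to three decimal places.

z = -1.839

p̂ = 1707/1819 ≈ 0.938428.
Standard error under H₀: √(0.948×0.052/1819) = 0.005206.
z = (0.938428 − 0.948)/0.005206 = -0.009572/0.005206 = -1.839.
p-value = 2·P(Z > 1.839) ≈ 0.0659; since p > α = 0.05, fail to reject H₀.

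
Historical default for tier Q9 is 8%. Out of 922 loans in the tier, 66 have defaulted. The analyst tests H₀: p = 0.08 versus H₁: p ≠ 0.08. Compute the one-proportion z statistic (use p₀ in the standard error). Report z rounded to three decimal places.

z = -0.942

p̂ = 66/922 = 0.071584.
Standard error under H₀: √(0.08×0.92/922) = 0.008935.
z = (0.071584 − 0.08)/0.008935 = -0.008416/0.008935 = -0.942.
Two-sided p-value ≈ 2·Φ(−0.942) = 0.3462.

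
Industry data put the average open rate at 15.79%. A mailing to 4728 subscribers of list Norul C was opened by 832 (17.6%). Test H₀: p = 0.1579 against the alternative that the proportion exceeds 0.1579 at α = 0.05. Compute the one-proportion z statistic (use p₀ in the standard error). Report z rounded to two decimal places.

p̂ = 832/4728 ≈ 0.17597.
SE = √(p₀(1−p₀)/n) = √(0.13297/4728) = 0.00530.
z = (0.17597 − 0.1579)/0.00530 = 0.01807/0.00530 = 3.41.
p-value = P(Z > 3.408) ≈ 0.0003. With α = 0.05, reject H₀.

z = 3.41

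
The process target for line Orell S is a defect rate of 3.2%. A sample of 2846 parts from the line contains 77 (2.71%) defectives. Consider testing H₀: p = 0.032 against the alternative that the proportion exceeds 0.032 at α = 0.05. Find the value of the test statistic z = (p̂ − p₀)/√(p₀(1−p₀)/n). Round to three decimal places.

z = -1.499

p̂ = 77/2846 = 0.027056.
SE = √(p₀(1−p₀)/n) = √(0.030976/2846) = 0.003299.
z = (0.027056 − 0.032)/0.003299 = -0.004944/0.003299 = -1.499.
p-value = P(Z > -1.499) ≈ 0.9330; since p > α = 0.05, fail to reject H₀.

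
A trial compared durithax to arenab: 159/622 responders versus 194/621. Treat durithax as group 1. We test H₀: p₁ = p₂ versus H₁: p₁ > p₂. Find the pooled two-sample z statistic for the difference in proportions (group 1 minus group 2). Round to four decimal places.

p̂₁ = 159/622 = 0.255627, p̂₂ = 194/621 = 0.312399.
Pooled p̂ = (159+194)/(622+621) = 353/1243 = 0.283990.
SE = √(p̂(1−p̂)(1/n₁+1/n₂)) = √(0.283990·0.716010·0.00321802) = √(0.000654352) = 0.025580.
z = (0.255627 − 0.312399)/0.025580 = -0.056772/0.025580 = -2.2194.
p-value = P(Z > -2.219) ≈ 0.9868.

z = -2.2194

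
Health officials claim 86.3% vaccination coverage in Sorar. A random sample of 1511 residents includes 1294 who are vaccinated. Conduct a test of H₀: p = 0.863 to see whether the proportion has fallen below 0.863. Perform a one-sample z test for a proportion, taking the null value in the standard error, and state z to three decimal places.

z = -0.748

p̂ = 1294/1511 = 0.856386.
SE = √(p₀(1−p₀)/n) = √(0.11823/1511) = 0.008846.
z = (0.856386 − 0.863)/0.008846 = -0.006614/0.008846 = -0.748.
p-value = P(Z < -0.748) ≈ 0.2273.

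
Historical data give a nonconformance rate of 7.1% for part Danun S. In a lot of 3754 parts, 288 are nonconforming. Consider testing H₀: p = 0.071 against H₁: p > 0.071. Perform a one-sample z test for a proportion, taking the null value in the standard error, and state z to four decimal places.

z = 1.3642

p̂ = 288/3754 = 0.0767182.
SE = √(p₀(1−p₀)/n) = √(0.065959/3754) = 0.0041917.
z = (0.0767182 − 0.071)/0.0041917 = 0.0057182/0.0041917 = 1.3642.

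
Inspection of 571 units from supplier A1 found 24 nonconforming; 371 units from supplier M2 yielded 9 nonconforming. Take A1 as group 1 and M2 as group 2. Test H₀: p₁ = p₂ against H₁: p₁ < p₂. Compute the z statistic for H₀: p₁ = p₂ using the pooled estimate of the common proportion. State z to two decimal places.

p̂₁ = 24/571 ≈ 0.04203, p̂₂ = 9/371 ≈ 0.02426.
Pooled p̂ = (24+9)/(571+371) = 33/942 = 0.03503.
SE = √(p̂(1−p̂)(1/n₁+1/n₂)) = √(0.03503·0.96497·0.00444673) = √(0.00015032) = 0.01226.
z = (0.04203 − 0.02426)/0.01226 = 0.01777/0.01226 = 1.45.

z = 1.45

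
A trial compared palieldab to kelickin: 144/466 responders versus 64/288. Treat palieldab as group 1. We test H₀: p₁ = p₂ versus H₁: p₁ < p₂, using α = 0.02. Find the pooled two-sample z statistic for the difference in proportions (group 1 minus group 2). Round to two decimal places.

z = 2.59

p̂₁ = 144/466 ≈ 0.3090, p̂₂ = 64/288 ≈ 0.2222.
Pooled p̂ = (144+64)/(466+288) = 208/754 = 0.2759.
SE = √(0.199762 × 0.00561814) = 0.0335.
z = (0.3090 − 0.2222)/0.0335 = 0.0868/0.0335 = 2.59.
p-value = P(Z < 2.591) ≈ 0.9952; since p > α = 0.02, fail to reject H₀.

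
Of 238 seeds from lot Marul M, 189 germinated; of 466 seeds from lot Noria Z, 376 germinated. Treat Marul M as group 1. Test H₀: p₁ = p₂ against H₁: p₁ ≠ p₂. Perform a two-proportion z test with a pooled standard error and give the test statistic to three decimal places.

p̂₁ = 189/238 = 0.79412, p̂₂ = 376/466 = 0.80687.
Pooled p̂ = (189+376)/(238+466) = 565/704 = 0.80256.
SE = √(p̂(1−p̂)(1/n₁+1/n₂)) = √(0.80256·0.19744·0.0063476) = √(0.00100584) = 0.03171.
z = (0.79412 − 0.80687)/0.03171 = -0.01275/0.03171 = -0.402.

z = -0.402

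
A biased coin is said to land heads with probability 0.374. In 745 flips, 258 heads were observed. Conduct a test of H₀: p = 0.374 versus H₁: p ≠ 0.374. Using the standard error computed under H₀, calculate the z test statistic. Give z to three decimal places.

z = -1.562

p̂ = 258/745 ≈ 0.34631.
Standard error under H₀: √(0.374×0.626/745) = 0.01773.
z = (0.34631 − 0.374)/0.01773 = -0.02769/0.01773 = -1.562.
Two-sided p-value ≈ 2·Φ(−1.562) = 0.1183.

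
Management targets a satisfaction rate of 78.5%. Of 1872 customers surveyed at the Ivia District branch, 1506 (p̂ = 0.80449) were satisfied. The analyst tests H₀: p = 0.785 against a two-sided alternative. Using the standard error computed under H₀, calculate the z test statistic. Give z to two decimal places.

p̂ = 1506/1872 = 0.8045.
Under H₀, SE = √(0.785·0.215/1872) = √(9.01576e-05) = 0.0095.
z = (0.8045 − 0.785)/0.0095 = 0.0195/0.0095 = 2.05.

z = 2.05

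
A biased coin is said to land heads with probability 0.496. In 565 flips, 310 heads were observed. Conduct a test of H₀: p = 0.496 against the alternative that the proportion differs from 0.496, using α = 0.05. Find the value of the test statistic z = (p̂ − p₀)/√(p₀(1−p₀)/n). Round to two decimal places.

p̂ = 310/565 ≈ 0.54867.
SE = √(p₀(1−p₀)/n) = √(0.24998/565) = 0.02103.
z = (0.54867 − 0.496)/0.02103 = 0.05267/0.02103 = 2.50.
Two-sided p-value ≈ 2·Φ(−2.504) = 0.0123; since p < α = 0.05, reject H₀.

z = 2.50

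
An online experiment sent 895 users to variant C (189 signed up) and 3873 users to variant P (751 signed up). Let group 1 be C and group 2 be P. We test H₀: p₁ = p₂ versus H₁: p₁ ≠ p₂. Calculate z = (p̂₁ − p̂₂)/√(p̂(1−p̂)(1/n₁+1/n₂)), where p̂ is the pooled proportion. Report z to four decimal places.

z = 1.1702

p̂₁ = 189/895 = 0.211173, p̂₂ = 751/3873 = 0.193907.
Pooled p̂ = (189+751)/(895+3873) = 940/4768 = 0.197148.
SE = √(0.15828 × 0.00137552) = 0.014755.
z = (0.211173 − 0.193907)/0.014755 = 0.017266/0.014755 = 1.1702.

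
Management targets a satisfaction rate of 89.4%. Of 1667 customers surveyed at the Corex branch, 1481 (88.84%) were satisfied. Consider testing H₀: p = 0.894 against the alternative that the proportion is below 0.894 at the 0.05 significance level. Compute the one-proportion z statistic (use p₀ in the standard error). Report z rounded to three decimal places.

z = -0.740

p̂ = 1481/1667 ≈ 0.88842.
Under H₀, SE = √(0.894·0.106/1667) = √(5.6847e-05) = 0.00754.
z = (0.88842 − 0.894)/0.00754 = -0.00558/0.00754 = -0.740.
p-value = P(Z < -0.740) ≈ 0.2297. With α = 0.05, fail to reject H₀.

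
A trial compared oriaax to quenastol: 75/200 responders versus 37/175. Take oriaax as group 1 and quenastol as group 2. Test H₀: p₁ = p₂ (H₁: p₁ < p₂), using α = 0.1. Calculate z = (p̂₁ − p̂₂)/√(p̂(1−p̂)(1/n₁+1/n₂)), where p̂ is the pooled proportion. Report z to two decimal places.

p̂₁ = 75/200 = 0.3750, p̂₂ = 37/175 = 0.2114.
Pooled p̂ = (75+37)/(200+175) = 112/375 = 0.2987.
SE = √(0.209465 × 0.0107143) = 0.0474.
z = (0.3750 − 0.2114)/0.0474 = 0.1636/0.0474 = 3.45.
p-value = P(Z < 3.453) ≈ 0.9997, so at α = 0.1 we fail to reject H₀.

z = 3.45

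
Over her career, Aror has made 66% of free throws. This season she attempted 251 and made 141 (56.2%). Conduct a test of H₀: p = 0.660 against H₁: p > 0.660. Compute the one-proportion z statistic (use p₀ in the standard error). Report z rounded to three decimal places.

p̂ = 141/251 = 0.56175.
SE = √(p₀(1−p₀)/n) = √(0.2244/251) = 0.02990.
z = (0.56175 − 0.66)/0.02990 = -0.09825/0.02990 = -3.286.

z = -3.286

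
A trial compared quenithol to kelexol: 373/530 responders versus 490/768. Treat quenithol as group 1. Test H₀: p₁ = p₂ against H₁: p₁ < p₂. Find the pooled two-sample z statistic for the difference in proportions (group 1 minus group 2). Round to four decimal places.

p̂₁ = 373/530 ≈ 0.703774, p̂₂ = 490/768 ≈ 0.638021.
Pooled p̂ = (373+490)/(530+768) = 863/1298 = 0.664869.
SE = √(0.222818 × 0.00318888) = 0.026656.
z = (0.703774 − 0.638021)/0.026656 = 0.065753/0.026656 = 2.4667.

z = 2.4667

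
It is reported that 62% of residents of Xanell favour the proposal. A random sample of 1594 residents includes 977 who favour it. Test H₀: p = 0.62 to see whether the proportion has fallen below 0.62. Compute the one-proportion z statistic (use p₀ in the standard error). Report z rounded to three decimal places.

p̂ = 977/1594 ≈ 0.61292.
SE = √(p₀(1−p₀)/n) = √(0.2356/1594) = 0.01216.
z = (0.61292 − 0.62)/0.01216 = -0.00708/0.01216 = -0.582.

z = -0.582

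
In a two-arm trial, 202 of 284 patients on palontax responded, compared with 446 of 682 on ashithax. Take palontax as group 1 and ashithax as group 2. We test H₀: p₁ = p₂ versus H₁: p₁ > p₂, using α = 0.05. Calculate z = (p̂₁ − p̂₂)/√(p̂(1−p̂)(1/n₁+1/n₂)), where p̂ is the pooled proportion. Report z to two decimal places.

p̂₁ = 202/284 = 0.7113, p̂₂ = 446/682 = 0.6540.
Pooled p̂ = (202+446)/(284+682) = 648/966 = 0.6708.
SE = √(p̂(1−p̂)(1/n₁+1/n₂)) = √(0.6708·0.3292·0.0049874) = √(0.00110134) = 0.0332.
z = (0.7113 − 0.6540)/0.0332 = 0.0573/0.0332 = 1.73.
p-value = P(Z > 1.727) ≈ 0.0421. With α = 0.05, reject H₀.

z = 1.73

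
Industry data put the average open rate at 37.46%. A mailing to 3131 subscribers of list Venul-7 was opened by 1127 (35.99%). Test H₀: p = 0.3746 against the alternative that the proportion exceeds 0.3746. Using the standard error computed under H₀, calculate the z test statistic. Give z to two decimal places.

z = -1.69

p̂ = 1127/3131 = 0.3599.
Under H₀, SE = √(0.3746·0.6254/3131) = √(7.48243e-05) = 0.0087.
z = (0.3599 − 0.3746)/0.0087 = -0.0147/0.0087 = -1.69.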